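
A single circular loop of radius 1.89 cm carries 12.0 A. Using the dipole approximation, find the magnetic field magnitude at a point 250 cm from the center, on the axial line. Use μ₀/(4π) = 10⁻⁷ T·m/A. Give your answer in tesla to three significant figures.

Magnetic moment m = IA = Iπa² = (12.0)·π·(0.0189)² = 0.01347 A·m².
On axis B = (μ₀/4π)·2m/r³.
B = 2·(10⁻⁷)·(0.01347) / (2.50)³ = 1.724×10⁻¹⁰ T.

B ≈ 1.72×10⁻¹⁰ T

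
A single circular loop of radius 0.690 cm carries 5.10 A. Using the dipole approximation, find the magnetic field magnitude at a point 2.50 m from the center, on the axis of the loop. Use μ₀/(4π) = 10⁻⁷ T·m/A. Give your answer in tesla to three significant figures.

Magnetic moment m = IA = Iπa² = (5.10)·π·(0.00690)² = 7.628×10⁻⁴ A·m².
On axis B = (μ₀/4π)·2m/r³.
B = 2·(10⁻⁷)·(7.628×10⁻⁴) / (2.50)³ = 9.764×10⁻¹² T.

B ≈ 9.76×10⁻¹² T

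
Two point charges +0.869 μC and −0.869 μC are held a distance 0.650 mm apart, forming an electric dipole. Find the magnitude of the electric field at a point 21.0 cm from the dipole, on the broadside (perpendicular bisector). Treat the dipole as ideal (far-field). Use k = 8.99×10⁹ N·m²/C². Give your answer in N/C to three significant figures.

E ≈ 548 N/C

Dipole moment p = qd = (8.69×10⁻⁷ C)(6.50×10⁻⁴ m) = 5.649×10⁻¹⁰ C·m.
In the equatorial plane E = kp/r³.
E = (8.99×10⁹)(5.649×10⁻¹⁰) / (0.210)³ = 548.4 N/C.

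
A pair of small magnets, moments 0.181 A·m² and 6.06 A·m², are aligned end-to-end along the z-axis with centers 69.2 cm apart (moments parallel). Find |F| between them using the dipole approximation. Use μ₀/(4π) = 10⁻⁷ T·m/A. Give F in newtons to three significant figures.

On-axis B of dipole 1: B = (μ₀/4π)·2m₁/r³. Force on dipole 2: F = m₂·dB/dr.
dB/dr = −(μ₀/4π)·6m₁/r⁴, so |F| = (μ₀/4π)·6m₁m₂/r⁴.
F = 6(10⁻⁷)(0.181)(6.06)/(0.692)⁴ = 2.870×10⁻⁶ N.

F ≈ 2.87×10⁻⁶ N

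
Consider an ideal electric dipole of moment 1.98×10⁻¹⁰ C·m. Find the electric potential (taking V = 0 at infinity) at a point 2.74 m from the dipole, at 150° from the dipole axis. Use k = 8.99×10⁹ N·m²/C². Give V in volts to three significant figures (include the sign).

V ≈ -0.205 V

The dipole potential is V = kp cosθ / r².
V = (8.99×10⁹)(1.98×10⁻¹⁰)·cos150° / (2.74)² = -0.2053 V.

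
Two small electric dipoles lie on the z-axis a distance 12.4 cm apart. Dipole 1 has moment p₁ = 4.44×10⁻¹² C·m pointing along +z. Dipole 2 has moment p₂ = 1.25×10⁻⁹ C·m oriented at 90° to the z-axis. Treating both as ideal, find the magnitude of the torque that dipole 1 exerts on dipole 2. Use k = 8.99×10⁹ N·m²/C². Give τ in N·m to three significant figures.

The second dipole sits on the axis of the first, so the field there is axial: E₁ = 2kp₁/r³ along +z.
E₁ = 2(8.99×10⁹)(4.44×10⁻¹²)/(0.124)³ = 41.87 N/C.
Torque on the second dipole: τ = p₂ E₁ sinθ.
τ = (1.25×10⁻⁹)(41.87)·sin90° = 5.234×10⁻⁸ N·m.

τ ≈ 5.23×10⁻⁸ N·m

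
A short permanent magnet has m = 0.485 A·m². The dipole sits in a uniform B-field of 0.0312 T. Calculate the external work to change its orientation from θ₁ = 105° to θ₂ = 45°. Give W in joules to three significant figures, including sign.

W_ext = ΔU = −mB cosθ₂ + mB cosθ₁ = mB(cosθ₁ − cosθ₂).
W = (0.485)(0.0312)·(cos105° − cos45°) = (0.01513)·(-0.9659) = -0.01462 J.

W ≈ -0.0146 J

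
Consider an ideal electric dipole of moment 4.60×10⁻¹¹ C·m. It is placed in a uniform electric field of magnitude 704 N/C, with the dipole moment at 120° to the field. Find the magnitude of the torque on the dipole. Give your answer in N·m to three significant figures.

Torque on an electric dipole: τ = pE sinθ.
τ = (4.60×10⁻¹¹)(704)·sin120° = 2.805×10⁻⁸ N·m.

τ ≈ 2.80×10⁻⁸ N·m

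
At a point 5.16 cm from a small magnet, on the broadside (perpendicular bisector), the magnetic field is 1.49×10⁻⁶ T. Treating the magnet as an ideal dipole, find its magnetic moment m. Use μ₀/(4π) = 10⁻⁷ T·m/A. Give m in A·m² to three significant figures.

m ≈ 0.00205 A·m²

In the equatorial plane B = (μ₀/4π)·m/r³, so m = Br³·4π/(μ₀).
m = (1.49×10⁻⁶)·(0.0516)³ / (10⁻⁷) = 0.002047 A·m².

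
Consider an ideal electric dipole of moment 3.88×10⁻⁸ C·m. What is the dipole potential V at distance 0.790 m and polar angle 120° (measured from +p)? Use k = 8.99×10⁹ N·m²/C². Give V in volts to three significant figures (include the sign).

V ≈ -279 V

The dipole potential is V = kp cosθ / r².
V = (8.99×10⁹)(3.88×10⁻⁸)·cos120° / (0.790)² = -279.5 V.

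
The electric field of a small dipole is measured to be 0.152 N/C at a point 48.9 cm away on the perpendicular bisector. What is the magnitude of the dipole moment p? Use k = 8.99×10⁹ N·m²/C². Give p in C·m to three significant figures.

In the equatorial plane E = kp/r³, so p = Er³/(k).
p = (0.152)·(0.489)³ / (8.99×10⁹) = 1.977×10⁻¹² C·m.

p ≈ 1.98×10⁻¹² C·m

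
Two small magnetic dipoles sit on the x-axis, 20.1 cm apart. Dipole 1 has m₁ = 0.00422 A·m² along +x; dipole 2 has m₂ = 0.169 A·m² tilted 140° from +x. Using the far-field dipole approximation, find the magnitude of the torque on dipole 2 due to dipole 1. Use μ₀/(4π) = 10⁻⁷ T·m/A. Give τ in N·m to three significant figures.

Dipole B is on the axis of dipole A, so B₁ there is axial: B₁ = (μ₀/4π)·2m₁/r³ along +x.
B₁ = 2(10⁻⁷)(0.00422)/(0.201)³ = 1.039×10⁻⁷ T.
τ = m₂ B₁ sinθ.
τ = (0.169)(1.039×10⁻⁷)·sin140° = 1.129×10⁻⁸ N·m.

τ ≈ 1.13×10⁻⁸ N·m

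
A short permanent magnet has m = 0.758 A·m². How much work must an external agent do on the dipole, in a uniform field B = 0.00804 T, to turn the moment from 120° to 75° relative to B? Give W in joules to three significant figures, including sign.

W ≈ -0.00462 J

W_ext = ΔU = −mB cosθ₂ + mB cosθ₁ = mB(cosθ₁ − cosθ₂).
W = (0.758)(0.00804)·(cos120° − cos75°) = (0.006094)·(-0.7588) = -0.004624 J.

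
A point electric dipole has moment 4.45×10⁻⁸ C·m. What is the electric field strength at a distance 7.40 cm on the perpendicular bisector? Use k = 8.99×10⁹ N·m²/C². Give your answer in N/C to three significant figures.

In the equatorial plane E = kp/r³.
E = (8.99×10⁹)(4.45×10⁻⁸) / (0.0740)³ = 9.872×10⁵ N/C.

E ≈ 9.87×10⁵ N/C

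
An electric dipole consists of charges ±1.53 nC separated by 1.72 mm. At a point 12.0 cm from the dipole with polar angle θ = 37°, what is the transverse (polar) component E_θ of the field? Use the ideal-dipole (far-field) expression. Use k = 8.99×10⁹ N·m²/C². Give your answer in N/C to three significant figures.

Dipole moment p = qd = (1.53×10⁻⁹ C)(0.00172 m) = 2.632×10⁻¹² C·m.
For a dipole, E_θ = (kp sinθ)/r³.
kp/r³ = (8.99×10⁹)(2.632×10⁻¹²)/(0.120)³ = 13.69 N/C.
E_θ = 13.69·sin37° = 8.241 N/C.

E_θ ≈ 8.24 N/C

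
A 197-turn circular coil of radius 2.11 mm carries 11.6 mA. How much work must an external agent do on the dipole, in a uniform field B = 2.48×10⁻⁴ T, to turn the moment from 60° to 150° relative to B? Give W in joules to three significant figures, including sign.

W ≈ 1.08×10⁻⁸ J

m = NIA = NIπa² = 197·(0.0116)·π·(0.00211)² = 3.196×10⁻⁵ A·m².
W_ext = ΔU = −mB cosθ₂ + mB cosθ₁ = mB(cosθ₁ − cosθ₂).
W = (3.196×10⁻⁵)(2.48×10⁻⁴)·(cos60° − cos150°) = (7.926×10⁻⁹)·(+1.3660) = 1.083×10⁻⁸ J.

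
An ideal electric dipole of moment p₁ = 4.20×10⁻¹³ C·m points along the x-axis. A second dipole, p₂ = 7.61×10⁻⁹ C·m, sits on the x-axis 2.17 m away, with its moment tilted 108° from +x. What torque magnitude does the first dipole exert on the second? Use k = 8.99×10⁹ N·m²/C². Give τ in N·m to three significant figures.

The second dipole sits on the axis of the first, so the field there is axial: E₁ = 2kp₁/r³ along +x.
E₁ = 2(8.99×10⁹)(4.20×10⁻¹³)/(2.17)³ = 7.390×10⁻⁴ N/C.
Torque on the second dipole: τ = p₂ E₁ sinθ.
τ = (7.61×10⁻⁹)(7.390×10⁻⁴)·sin108° = 5.349×10⁻¹² N·m.

τ ≈ 5.35×10⁻¹² N·m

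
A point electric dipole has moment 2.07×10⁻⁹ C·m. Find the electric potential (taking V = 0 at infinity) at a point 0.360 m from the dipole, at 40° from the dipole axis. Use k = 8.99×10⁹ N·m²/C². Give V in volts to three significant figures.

The dipole potential is V = kp cosθ / r².
V = (8.99×10⁹)(2.07×10⁻⁹)·cos40° / (0.360)² = 110.0 V.

V ≈ 110 V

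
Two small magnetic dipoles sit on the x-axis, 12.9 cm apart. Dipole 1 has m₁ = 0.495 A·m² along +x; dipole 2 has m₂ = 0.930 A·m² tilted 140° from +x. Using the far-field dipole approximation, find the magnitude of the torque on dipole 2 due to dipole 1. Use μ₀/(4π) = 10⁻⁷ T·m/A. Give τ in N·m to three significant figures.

Dipole B is on the axis of dipole A, so B₁ there is axial: B₁ = (μ₀/4π)·2m₁/r³ along +x.
B₁ = 2(10⁻⁷)(0.495)/(0.129)³ = 4.612×10⁻⁵ T.
τ = m₂ B₁ sinθ.
τ = (0.930)(4.612×10⁻⁵)·sin140° = 2.757×10⁻⁵ N·m.

τ ≈ 2.76×10⁻⁵ N·m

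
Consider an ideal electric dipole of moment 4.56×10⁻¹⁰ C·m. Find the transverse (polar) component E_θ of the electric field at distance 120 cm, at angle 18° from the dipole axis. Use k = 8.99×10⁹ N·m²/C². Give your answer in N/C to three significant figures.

For a dipole, E_θ = (kp sinθ)/r³.
kp/r³ = (8.99×10⁹)(4.56×10⁻¹⁰)/(1.20)³ = 2.372 N/C.
E_θ = 2.372·sin18° = 0.7331 N/C.

E_θ ≈ 0.733 N/C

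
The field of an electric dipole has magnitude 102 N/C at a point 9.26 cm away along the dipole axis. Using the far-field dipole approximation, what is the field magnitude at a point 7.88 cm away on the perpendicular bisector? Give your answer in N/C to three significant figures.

E ≈ 82.8 N/C

Dipole fields scale as 1/r³ in the far field.
The axial field is twice the equatorial field at the same r, so the geometry factor is 1/2.
E₂ = E₁ · (1/2) · (r₁/r₂)³ = 102 · 0.5 · (9.26/7.88)³.
(r₁/r₂)³ = (1.175)³ = 1.623.
E₂ ≈ 82.76 N/C.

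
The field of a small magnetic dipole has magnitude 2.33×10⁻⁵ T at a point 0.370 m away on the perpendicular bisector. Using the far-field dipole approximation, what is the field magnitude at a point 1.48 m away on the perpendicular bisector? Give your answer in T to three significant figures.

B ≈ 3.64×10⁻⁷ T

Dipole fields scale as 1/r³ in the far field; the geometry is the same at both points.
B₂ = B₁ · (r₁/r₂)³ = 2.33×10⁻⁵ · (0.370/1.48)³.
(r₁/r₂)³ = (0.25)³ = 0.01562.
B₂ ≈ 3.641×10⁻⁷ T.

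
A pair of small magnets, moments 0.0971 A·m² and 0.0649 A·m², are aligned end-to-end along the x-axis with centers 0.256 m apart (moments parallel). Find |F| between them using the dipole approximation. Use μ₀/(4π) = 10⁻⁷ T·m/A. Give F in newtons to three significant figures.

On-axis B of dipole 1: B = (μ₀/4π)·2m₁/r³. Force on dipole 2: F = m₂·dB/dr.
dB/dr = −(μ₀/4π)·6m₁/r⁴, so |F| = (μ₀/4π)·6m₁m₂/r⁴.
F = 6(10⁻⁷)(0.0971)(0.0649)/(0.256)⁴ = 8.803×10⁻⁷ N.

F ≈ 8.80×10⁻⁷ N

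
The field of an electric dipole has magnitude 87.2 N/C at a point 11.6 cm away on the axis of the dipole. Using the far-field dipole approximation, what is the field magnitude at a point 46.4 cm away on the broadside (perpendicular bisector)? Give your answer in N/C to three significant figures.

Dipole fields scale as 1/r³ in the far field.
The axial field is twice the equatorial field at the same r, so the geometry factor is 1/2.
E₂ = E₁ · (1/2) · (r₁/r₂)³ = 87.2 · 0.5 · (11.6/46.4)³.
(r₁/r₂)³ = (0.25)³ = 0.01562.
E₂ ≈ 0.6812 N/C.

E ≈ 0.681 N/C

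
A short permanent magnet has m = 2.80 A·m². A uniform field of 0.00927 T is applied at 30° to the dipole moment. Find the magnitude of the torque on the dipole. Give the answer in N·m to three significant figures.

τ ≈ 0.0130 N·m

Torque on a magnetic dipole: τ = mB sinθ.
τ = (2.80)(0.00927)·sin30° = 0.01298 N·m.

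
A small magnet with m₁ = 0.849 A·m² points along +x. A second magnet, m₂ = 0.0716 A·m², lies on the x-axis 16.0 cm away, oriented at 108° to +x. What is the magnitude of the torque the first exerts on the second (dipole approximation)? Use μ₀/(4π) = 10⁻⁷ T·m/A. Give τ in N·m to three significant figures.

Dipole B is on the axis of dipole A, so B₁ there is axial: B₁ = (μ₀/4π)·2m₁/r³ along +x.
B₁ = 2(10⁻⁷)(0.849)/(0.160)³ = 4.146×10⁻⁵ T.
τ = m₂ B₁ sinθ.
τ = (0.0716)(4.146×10⁻⁵)·sin108° = 2.823×10⁻⁶ N·m.

τ ≈ 2.82×10⁻⁶ N·m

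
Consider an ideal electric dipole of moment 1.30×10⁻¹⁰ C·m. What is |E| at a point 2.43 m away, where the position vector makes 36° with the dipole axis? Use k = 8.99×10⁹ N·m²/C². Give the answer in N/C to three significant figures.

E ≈ 0.140 N/C

At angle θ the dipole field magnitude is E = (kp/r³)·√(1 + 3cos²θ).
kp/r³ = (8.99×10⁹)(1.30×10⁻¹⁰) / (2.43)³ = 0.08145 N/C.
√(1 + 3cos²36°) = √(1 + 3·0.6545) = √2.9635 ≈ 1.7215.
E ≈ 0.08145 × 1.721 = 0.1402 N/C.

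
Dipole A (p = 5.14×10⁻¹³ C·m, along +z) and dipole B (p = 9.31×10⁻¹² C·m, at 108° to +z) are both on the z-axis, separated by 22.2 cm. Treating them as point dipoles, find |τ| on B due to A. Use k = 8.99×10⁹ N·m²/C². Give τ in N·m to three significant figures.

The second dipole sits on the axis of the first, so the field there is axial: E₁ = 2kp₁/r³ along +z.
E₁ = 2(8.99×10⁹)(5.14×10⁻¹³)/(0.222)³ = 0.8447 N/C.
Torque on the second dipole: τ = p₂ E₁ sinθ.
τ = (9.31×10⁻¹²)(0.8447)·sin108° = 7.479×10⁻¹² N·m.

τ ≈ 7.48×10⁻¹² N·m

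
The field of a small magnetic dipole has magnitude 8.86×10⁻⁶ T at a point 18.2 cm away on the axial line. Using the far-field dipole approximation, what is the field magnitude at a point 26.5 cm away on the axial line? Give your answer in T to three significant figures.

B ≈ 2.87×10⁻⁶ T

Dipole fields scale as 1/r³ in the far field; the geometry is the same at both points.
B₂ = B₁ · (r₁/r₂)³ = 8.86×10⁻⁶ · (18.2/26.5)³.
(r₁/r₂)³ = (0.6868)³ = 0.3239.
B₂ ≈ 2.870×10⁻⁶ T.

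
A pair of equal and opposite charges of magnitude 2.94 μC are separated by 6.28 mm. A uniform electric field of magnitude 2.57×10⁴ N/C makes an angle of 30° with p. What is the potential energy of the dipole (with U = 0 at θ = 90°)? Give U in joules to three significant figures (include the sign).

U ≈ -4.11×10⁻⁴ J

Dipole moment p = qd = (2.94×10⁻⁶ C)(0.00628 m) = 1.846×10⁻⁸ C·m.
U = −p·E = −pE cosθ.
U = −(1.846×10⁻⁸)(2.57×10⁴)·cos30° = -4.109×10⁻⁴ J.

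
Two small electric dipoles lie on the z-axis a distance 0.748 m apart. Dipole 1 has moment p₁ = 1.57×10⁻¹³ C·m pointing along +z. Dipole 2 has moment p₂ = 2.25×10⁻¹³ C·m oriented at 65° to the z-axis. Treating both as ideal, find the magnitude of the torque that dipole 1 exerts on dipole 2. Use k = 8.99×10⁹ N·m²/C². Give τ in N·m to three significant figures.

The second dipole sits on the axis of the first, so the field there is axial: E₁ = 2kp₁/r³ along +z.
E₁ = 2(8.99×10⁹)(1.57×10⁻¹³)/(0.748)³ = 0.006745 N/C.
Torque on the second dipole: τ = p₂ E₁ sinθ.
τ = (2.25×10⁻¹³)(0.006745)·sin65° = 1.375×10⁻¹⁵ N·m.

τ ≈ 1.38×10⁻¹⁵ N·m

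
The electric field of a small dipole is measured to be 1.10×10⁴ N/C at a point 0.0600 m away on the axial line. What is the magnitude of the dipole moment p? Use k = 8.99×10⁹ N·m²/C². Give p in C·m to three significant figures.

p ≈ 1.32×10⁻¹⁰ C·m

On axis E = 2kp/r³, so p = Er³/(2k).
p = (1.10×10⁴)·(0.0600)³ / (2·8.99×10⁹) = 1.321×10⁻¹⁰ C·m.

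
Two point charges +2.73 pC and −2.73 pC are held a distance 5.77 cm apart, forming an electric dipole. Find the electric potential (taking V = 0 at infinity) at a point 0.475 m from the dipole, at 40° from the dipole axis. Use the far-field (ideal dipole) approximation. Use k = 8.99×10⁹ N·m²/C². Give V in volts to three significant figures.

V ≈ 0.00481 V

Dipole moment p = qd = (2.73×10⁻¹² C)(0.0577 m) = 1.575×10⁻¹³ C·m.
The dipole potential is V = kp cosθ / r².
V = (8.99×10⁹)(1.575×10⁻¹³)·cos40° / (0.475)² = 0.004807 V.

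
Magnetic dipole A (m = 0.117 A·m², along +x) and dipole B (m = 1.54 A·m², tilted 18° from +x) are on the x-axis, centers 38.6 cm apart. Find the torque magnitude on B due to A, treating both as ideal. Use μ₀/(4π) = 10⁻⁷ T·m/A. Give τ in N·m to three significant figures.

Dipole B is on the axis of dipole A, so B₁ there is axial: B₁ = (μ₀/4π)·2m₁/r³ along +x.
B₁ = 2(10⁻⁷)(0.117)/(0.386)³ = 4.069×10⁻⁷ T.
τ = m₂ B₁ sinθ.
τ = (1.54)(4.069×10⁻⁷)·sin18° = 1.936×10⁻⁷ N·m.

τ ≈ 1.94×10⁻⁷ N·m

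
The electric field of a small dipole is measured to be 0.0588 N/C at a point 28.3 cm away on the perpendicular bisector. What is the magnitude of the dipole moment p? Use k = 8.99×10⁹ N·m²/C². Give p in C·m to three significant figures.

In the equatorial plane E = kp/r³, so p = Er³/(k).
p = (0.0588)·(0.283)³ / (8.99×10⁹) = 1.482×10⁻¹³ C·m.

p ≈ 1.48×10⁻¹³ C·m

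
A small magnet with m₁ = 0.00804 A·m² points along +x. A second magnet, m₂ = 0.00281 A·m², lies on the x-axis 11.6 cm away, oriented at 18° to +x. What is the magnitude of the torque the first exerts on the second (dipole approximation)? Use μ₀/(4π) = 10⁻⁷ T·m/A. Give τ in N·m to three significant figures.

τ ≈ 8.95×10⁻¹⁰ N·m

Dipole B is on the axis of dipole A, so B₁ there is axial: B₁ = (μ₀/4π)·2m₁/r³ along +x.
B₁ = 2(10⁻⁷)(0.00804)/(0.116)³ = 1.030×10⁻⁶ T.
τ = m₂ B₁ sinθ.
τ = (0.00281)(1.030×10⁻⁶)·sin18° = 8.945×10⁻¹⁰ N·m.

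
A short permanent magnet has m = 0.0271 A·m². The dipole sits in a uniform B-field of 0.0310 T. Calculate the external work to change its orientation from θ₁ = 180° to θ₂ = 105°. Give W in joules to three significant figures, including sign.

W_ext = ΔU = −mB cosθ₂ + mB cosθ₁ = mB(cosθ₁ − cosθ₂).
W = (0.0271)(0.0310)·(cos180° − cos105°) = (8.401×10⁻⁴)·(-0.7412) = -6.227×10⁻⁴ J.

W ≈ -6.23×10⁻⁴ J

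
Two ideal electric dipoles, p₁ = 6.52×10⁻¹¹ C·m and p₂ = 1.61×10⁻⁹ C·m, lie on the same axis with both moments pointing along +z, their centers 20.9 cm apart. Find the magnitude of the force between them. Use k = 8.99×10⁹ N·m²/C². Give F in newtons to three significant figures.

On-axis field of dipole 1 at distance r: E = 2kp₁/r³. Force on dipole 2 is F = p₂·dE/dr (gradient along axis).
dE/dr = −6kp₁/r⁴, so |F| = 6kp₁p₂/r⁴ (attractive for aligned moments).
F = 6(8.99×10⁹)(6.52×10⁻¹¹)(1.61×10⁻⁹)/(0.209)⁴ = 2.968×10⁻⁶ N.

F ≈ 2.97×10⁻⁶ N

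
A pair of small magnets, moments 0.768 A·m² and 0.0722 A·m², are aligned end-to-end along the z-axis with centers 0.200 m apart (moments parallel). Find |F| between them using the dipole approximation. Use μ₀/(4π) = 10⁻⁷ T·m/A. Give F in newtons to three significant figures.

On-axis B of dipole 1: B = (μ₀/4π)·2m₁/r³. Force on dipole 2: F = m₂·dB/dr.
dB/dr = −(μ₀/4π)·6m₁/r⁴, so |F| = (μ₀/4π)·6m₁m₂/r⁴.
F = 6(10⁻⁷)(0.768)(0.0722)/(0.200)⁴ = 2.079×10⁻⁵ N.

F ≈ 2.08×10⁻⁵ N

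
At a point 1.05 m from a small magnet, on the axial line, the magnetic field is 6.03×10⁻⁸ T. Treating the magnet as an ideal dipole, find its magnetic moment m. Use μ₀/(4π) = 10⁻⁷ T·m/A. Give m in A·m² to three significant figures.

On axis B = (μ₀/4π)·2m/r³, so m = Br³·4π/(μ₀·2).
m = (6.03×10⁻⁸)·(1.05)³ / (2·10⁻⁷) = 0.3490 A·m².

m ≈ 0.349 A·m²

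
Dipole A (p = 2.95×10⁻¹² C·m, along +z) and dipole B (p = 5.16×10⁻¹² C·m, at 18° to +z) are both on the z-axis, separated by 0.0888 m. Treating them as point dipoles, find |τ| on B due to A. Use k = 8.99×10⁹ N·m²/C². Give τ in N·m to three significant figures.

The second dipole sits on the axis of the first, so the field there is axial: E₁ = 2kp₁/r³ along +z.
E₁ = 2(8.99×10⁹)(2.95×10⁻¹²)/(0.0888)³ = 75.75 N/C.
Torque on the second dipole: τ = p₂ E₁ sinθ.
τ = (5.16×10⁻¹²)(75.75)·sin18° = 1.208×10⁻¹⁰ N·m.

τ ≈ 1.21×10⁻¹⁰ N·m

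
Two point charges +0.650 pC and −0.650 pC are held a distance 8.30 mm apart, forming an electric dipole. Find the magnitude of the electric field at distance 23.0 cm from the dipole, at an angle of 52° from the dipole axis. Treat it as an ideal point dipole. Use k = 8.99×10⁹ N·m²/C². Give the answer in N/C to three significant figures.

Dipole moment p = qd = (6.50×10⁻¹³ C)(0.00830 m) = 5.395×10⁻¹⁵ C·m.
At angle θ the dipole field magnitude is E = (kp/r³)·√(1 + 3cos²θ).
kp/r³ = (8.99×10⁹)(5.395×10⁻¹⁵) / (0.230)³ = 0.003986 N/C.
√(1 + 3cos²52°) = √(1 + 3·0.3790) = √2.1371 ≈ 1.4619.
E ≈ 0.003986 × 1.462 = 0.005827 N/C.

E ≈ 0.00583 N/C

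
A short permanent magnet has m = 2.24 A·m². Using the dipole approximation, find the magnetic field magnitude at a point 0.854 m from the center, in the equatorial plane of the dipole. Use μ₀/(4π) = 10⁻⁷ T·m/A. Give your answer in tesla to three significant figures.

B ≈ 3.60×10⁻⁷ T

In the equatorial plane B = (μ₀/4π)·m/r³ (half the axial value).
B = (10⁻⁷)·(2.24) / (0.854)³ = 3.596×10⁻⁷ T.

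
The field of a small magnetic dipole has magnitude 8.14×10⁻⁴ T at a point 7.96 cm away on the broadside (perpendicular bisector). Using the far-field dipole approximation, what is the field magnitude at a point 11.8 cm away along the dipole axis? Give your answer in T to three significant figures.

B ≈ 5.00×10⁻⁴ T

Dipole fields scale as 1/r³ in the far field.
The axial field is twice the equatorial field at the same r, so the geometry factor is 2/1.
B₂ = B₁ · (2/1) · (r₁/r₂)³ = 8.14×10⁻⁴ · 2 · (7.96/11.8)³.
(r₁/r₂)³ = (0.6746)³ = 0.307.
B₂ ≈ 4.997×10⁻⁴ T.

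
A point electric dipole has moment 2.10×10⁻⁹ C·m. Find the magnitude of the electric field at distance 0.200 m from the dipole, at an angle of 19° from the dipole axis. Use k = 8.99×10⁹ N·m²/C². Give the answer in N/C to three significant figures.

At angle θ the dipole field magnitude is E = (kp/r³)·√(1 + 3cos²θ).
kp/r³ = (8.99×10⁹)(2.10×10⁻⁹) / (0.200)³ = 2360 N/C.
√(1 + 3cos²19°) = √(1 + 3·0.8940) = √3.6820 ≈ 1.9189.
E ≈ 2360 × 1.919 = 4528 N/C.

E ≈ 4530 N/C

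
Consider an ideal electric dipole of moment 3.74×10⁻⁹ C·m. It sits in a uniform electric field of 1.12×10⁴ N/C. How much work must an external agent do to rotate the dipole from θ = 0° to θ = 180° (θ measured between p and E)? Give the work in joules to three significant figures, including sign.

W_ext = ΔU = U(θ₂) − U(θ₁) = −pE cosθ₂ − (−pE cosθ₁) = pE(cosθ₁ − cosθ₂).
W = (3.74×10⁻⁹)(1.12×10⁴)·(cos0° − cos180°) = (4.189×10⁻⁵)·(+2.0000) = 8.378×10⁻⁵ J.

W ≈ 8.38×10⁻⁵ J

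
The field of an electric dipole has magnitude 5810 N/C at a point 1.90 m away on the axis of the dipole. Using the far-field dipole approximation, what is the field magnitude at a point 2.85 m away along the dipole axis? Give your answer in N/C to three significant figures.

Dipole fields scale as 1/r³ in the far field; the geometry is the same at both points.
E₂ = E₁ · (r₁/r₂)³ = 5810 · (1.90/2.85)³.
(r₁/r₂)³ = (0.6667)³ = 0.2963.
E₂ ≈ 1721 N/C.

E ≈ 1720 N/C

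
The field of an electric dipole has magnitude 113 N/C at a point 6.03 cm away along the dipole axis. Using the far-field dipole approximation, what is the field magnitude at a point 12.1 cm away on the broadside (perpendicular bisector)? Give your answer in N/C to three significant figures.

Dipole fields scale as 1/r³ in the far field.
The axial field is twice the equatorial field at the same r, so the geometry factor is 1/2.
E₂ = E₁ · (1/2) · (r₁/r₂)³ = 113 · 0.5 · (6.03/12.1)³.
(r₁/r₂)³ = (0.4983)³ = 0.1238.
E₂ ≈ 6.993 N/C.

E ≈ 6.99 N/C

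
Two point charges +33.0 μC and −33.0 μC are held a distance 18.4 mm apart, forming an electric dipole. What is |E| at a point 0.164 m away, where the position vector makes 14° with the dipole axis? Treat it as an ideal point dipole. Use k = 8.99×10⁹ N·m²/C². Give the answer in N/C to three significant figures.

Dipole moment p = qd = (3.30×10⁻⁵ C)(0.0184 m) = 6.072×10⁻⁷ C·m.
At angle θ the dipole field magnitude is E = (kp/r³)·√(1 + 3cos²θ).
kp/r³ = (8.99×10⁹)(6.072×10⁻⁷) / (0.164)³ = 1.238×10⁶ N/C.
√(1 + 3cos²14°) = √(1 + 3·0.9415) = √3.8244 ≈ 1.9556.
E ≈ 1.238×10⁶ × 1.956 = 2.420×10⁶ N/C.

E ≈ 2.42×10⁶ N/C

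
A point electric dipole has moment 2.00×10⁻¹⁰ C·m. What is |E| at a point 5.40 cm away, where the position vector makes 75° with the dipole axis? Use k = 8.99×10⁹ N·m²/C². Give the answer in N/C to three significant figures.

At angle θ the dipole field magnitude is E = (kp/r³)·√(1 + 3cos²θ).
kp/r³ = (8.99×10⁹)(2.00×10⁻¹⁰) / (0.0540)³ = 1.142×10⁴ N/C.
√(1 + 3cos²75°) = √(1 + 3·0.0670) = √1.2010 ≈ 1.0959.
E ≈ 1.142×10⁴ × 1.096 = 1.251×10⁴ N/C.

E ≈ 1.25×10⁴ N/C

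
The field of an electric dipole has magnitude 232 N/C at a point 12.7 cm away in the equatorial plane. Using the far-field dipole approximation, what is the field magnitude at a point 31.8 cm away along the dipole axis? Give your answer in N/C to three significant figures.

Dipole fields scale as 1/r³ in the far field.
The axial field is twice the equatorial field at the same r, so the geometry factor is 2/1.
E₂ = E₁ · (2/1) · (r₁/r₂)³ = 232 · 2 · (12.7/31.8)³.
(r₁/r₂)³ = (0.3994)³ = 0.0637.
E₂ ≈ 29.56 N/C.

E ≈ 29.6 N/C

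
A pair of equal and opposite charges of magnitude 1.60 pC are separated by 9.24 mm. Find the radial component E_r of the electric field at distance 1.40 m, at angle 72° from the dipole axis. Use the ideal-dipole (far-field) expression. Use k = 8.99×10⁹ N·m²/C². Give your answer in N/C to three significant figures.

E_r ≈ 2.99×10⁻⁵ N/C

Dipole moment p = qd = (1.60×10⁻¹² C)(0.00924 m) = 1.478×10⁻¹⁴ C·m.
For a dipole, E_r = (2kp cosθ)/r³.
kp/r³ = (8.99×10⁹)(1.478×10⁻¹⁴)/(1.40)³ = 4.842×10⁻⁵ N/C.
E_r = 2·4.842×10⁻⁵·cos72° = 2.993×10⁻⁵ N/C.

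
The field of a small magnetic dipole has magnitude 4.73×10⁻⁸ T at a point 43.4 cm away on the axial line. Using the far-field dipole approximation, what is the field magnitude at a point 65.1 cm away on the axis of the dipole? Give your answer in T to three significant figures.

B ≈ 1.40×10⁻⁸ T

Dipole fields scale as 1/r³ in the far field; the geometry is the same at both points.
B₂ = B₁ · (r₁/r₂)³ = 4.73×10⁻⁸ · (43.4/65.1)³.
(r₁/r₂)³ = (0.6667)³ = 0.2963.
B₂ ≈ 1.401×10⁻⁸ T.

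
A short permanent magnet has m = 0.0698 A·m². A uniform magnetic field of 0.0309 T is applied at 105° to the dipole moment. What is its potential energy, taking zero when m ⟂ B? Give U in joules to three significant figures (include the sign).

U ≈ 5.58×10⁻⁴ J

U = −m·B = −mB cosθ.
U = −(0.0698)(0.0309)·cos105° = 5.582×10⁻⁴ J.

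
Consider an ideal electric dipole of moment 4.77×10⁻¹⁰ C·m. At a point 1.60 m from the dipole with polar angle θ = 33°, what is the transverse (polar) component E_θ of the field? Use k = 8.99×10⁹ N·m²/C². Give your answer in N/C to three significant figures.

For a dipole, E_θ = (kp sinθ)/r³.
kp/r³ = (8.99×10⁹)(4.77×10⁻¹⁰)/(1.60)³ = 1.047 N/C.
E_θ = 1.047·sin33° = 0.5702 N/C.

E_θ ≈ 0.570 N/C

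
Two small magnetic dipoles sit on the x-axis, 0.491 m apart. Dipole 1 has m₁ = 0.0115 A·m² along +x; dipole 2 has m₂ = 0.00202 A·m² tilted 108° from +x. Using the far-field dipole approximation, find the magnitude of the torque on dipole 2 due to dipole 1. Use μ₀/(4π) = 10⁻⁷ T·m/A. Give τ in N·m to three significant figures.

τ ≈ 3.73×10⁻¹¹ N·m

Dipole B is on the axis of dipole A, so B₁ there is axial: B₁ = (μ₀/4π)·2m₁/r³ along +x.
B₁ = 2(10⁻⁷)(0.0115)/(0.491)³ = 1.943×10⁻⁸ T.
τ = m₂ B₁ sinθ.
τ = (0.00202)(1.943×10⁻⁸)·sin108° = 3.733×10⁻¹¹ N·m.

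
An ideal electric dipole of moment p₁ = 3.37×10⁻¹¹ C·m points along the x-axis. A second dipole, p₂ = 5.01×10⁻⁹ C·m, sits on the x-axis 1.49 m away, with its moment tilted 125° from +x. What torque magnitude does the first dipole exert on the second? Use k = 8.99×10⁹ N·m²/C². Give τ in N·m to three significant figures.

τ ≈ 7.52×10⁻¹⁰ N·m

The second dipole sits on the axis of the first, so the field there is axial: E₁ = 2kp₁/r³ along +x.
E₁ = 2(8.99×10⁹)(3.37×10⁻¹¹)/(1.49)³ = 0.1832 N/C.
Torque on the second dipole: τ = p₂ E₁ sinθ.
τ = (5.01×10⁻⁹)(0.1832)·sin125° = 7.517×10⁻¹⁰ N·m.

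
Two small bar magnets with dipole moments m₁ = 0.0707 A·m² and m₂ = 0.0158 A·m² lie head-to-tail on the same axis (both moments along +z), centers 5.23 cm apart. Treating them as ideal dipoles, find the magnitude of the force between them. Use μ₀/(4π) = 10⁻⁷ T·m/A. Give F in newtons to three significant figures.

On-axis B of dipole 1: B = (μ₀/4π)·2m₁/r³. Force on dipole 2: F = m₂·dB/dr.
dB/dr = −(μ₀/4π)·6m₁/r⁴, so |F| = (μ₀/4π)·6m₁m₂/r⁴.
F = 6(10⁻⁷)(0.0707)(0.0158)/(0.0523)⁴ = 8.958×10⁻⁵ N.

F ≈ 8.96×10⁻⁵ N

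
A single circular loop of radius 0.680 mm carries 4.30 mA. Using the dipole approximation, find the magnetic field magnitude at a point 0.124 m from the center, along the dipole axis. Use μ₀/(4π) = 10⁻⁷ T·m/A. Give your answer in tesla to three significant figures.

B ≈ 6.55×10⁻¹³ T

Magnetic moment m = IA = Iπa² = (0.00430)·π·(6.80×10⁻⁴)² = 6.246×10⁻⁹ A·m².
On axis B = (μ₀/4π)·2m/r³.
B = 2·(10⁻⁷)·(6.246×10⁻⁹) / (0.124)³ = 6.552×10⁻¹³ T.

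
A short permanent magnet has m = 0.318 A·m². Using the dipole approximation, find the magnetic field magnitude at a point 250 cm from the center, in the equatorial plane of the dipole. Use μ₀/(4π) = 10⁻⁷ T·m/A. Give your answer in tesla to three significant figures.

In the equatorial plane B = (μ₀/4π)·m/r³ (half the axial value).
B = (10⁻⁷)·(0.318) / (2.50)³ = 2.035×10⁻⁹ T.

B ≈ 2.04×10⁻⁹ T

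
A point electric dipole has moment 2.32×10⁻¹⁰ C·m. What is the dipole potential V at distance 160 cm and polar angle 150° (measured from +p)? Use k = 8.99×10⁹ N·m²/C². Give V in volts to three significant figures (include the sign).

The dipole potential is V = kp cosθ / r².
V = (8.99×10⁹)(2.32×10⁻¹⁰)·cos150° / (1.60)² = -0.7056 V.

V ≈ -0.706 V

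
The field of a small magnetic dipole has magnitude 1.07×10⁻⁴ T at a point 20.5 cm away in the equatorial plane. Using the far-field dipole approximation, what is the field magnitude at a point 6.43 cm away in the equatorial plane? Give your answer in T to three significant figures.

B ≈ 0.00347 T

Dipole fields scale as 1/r³ in the far field; the geometry is the same at both points.
B₂ = B₁ · (r₁/r₂)³ = 1.07×10⁻⁴ · (20.5/6.43)³.
(r₁/r₂)³ = (3.188)³ = 32.41.
B₂ ≈ 0.003467 T.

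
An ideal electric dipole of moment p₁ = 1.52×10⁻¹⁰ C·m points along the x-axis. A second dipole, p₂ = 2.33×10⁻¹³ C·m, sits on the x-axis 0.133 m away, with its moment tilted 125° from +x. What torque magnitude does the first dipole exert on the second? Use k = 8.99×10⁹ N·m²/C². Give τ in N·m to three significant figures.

τ ≈ 2.22×10⁻¹⁰ N·m

The second dipole sits on the axis of the first, so the field there is axial: E₁ = 2kp₁/r³ along +x.
E₁ = 2(8.99×10⁹)(1.52×10⁻¹⁰)/(0.133)³ = 1162 N/C.
Torque on the second dipole: τ = p₂ E₁ sinθ.
τ = (2.33×10⁻¹³)(1162)·sin125° = 2.217×10⁻¹⁰ N·m.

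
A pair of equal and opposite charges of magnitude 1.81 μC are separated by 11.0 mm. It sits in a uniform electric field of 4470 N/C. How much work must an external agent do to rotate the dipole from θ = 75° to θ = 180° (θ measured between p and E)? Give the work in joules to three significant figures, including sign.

W ≈ 1.12×10⁻⁴ J

Dipole moment p = qd = (1.81×10⁻⁶ C)(0.0110 m) = 1.991×10⁻⁸ C·m.
W_ext = ΔU = U(θ₂) − U(θ₁) = −pE cosθ₂ − (−pE cosθ₁) = pE(cosθ₁ − cosθ₂).
W = (1.991×10⁻⁸)(4470)·(cos75° − cos180°) = (8.900×10⁻⁵)·(+1.2588) = 1.120×10⁻⁴ J.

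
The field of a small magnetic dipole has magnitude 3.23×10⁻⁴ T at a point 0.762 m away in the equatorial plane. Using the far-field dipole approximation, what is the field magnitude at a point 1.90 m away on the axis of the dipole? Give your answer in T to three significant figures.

B ≈ 4.17×10⁻⁵ T

Dipole fields scale as 1/r³ in the far field.
The axial field is twice the equatorial field at the same r, so the geometry factor is 2/1.
B₂ = B₁ · (2/1) · (r₁/r₂)³ = 3.23×10⁻⁴ · 2 · (0.762/1.90)³.
(r₁/r₂)³ = (0.4011)³ = 0.06451.
B₂ ≈ 4.167×10⁻⁵ T.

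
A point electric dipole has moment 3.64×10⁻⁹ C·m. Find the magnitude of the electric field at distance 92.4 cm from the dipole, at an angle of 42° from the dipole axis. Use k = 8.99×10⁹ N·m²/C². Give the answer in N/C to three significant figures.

E ≈ 67.6 N/C

At angle θ the dipole field magnitude is E = (kp/r³)·√(1 + 3cos²θ).
kp/r³ = (8.99×10⁹)(3.64×10⁻⁹) / (0.924)³ = 41.48 N/C.
√(1 + 3cos²42°) = √(1 + 3·0.5523) = √2.6568 ≈ 1.6300.
E ≈ 41.48 × 1.630 = 67.61 N/C.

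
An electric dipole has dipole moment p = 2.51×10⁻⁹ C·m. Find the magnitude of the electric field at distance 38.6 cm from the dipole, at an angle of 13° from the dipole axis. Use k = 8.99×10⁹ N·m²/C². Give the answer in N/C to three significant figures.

At angle θ the dipole field magnitude is E = (kp/r³)·√(1 + 3cos²θ).
kp/r³ = (8.99×10⁹)(2.51×10⁻⁹) / (0.386)³ = 392.3 N/C.
√(1 + 3cos²13°) = √(1 + 3·0.9494) = √3.8482 ≈ 1.9617.
E ≈ 392.3 × 1.962 = 769.7 N/C.

E ≈ 770 N/C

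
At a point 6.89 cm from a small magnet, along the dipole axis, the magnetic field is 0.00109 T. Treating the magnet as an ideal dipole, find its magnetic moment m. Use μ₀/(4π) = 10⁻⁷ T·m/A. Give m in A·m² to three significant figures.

On axis B = (μ₀/4π)·2m/r³, so m = Br³·4π/(μ₀·2).
m = (0.00109)·(0.0689)³ / (2·10⁻⁷) = 1.783 A·m².

m ≈ 1.78 A·m²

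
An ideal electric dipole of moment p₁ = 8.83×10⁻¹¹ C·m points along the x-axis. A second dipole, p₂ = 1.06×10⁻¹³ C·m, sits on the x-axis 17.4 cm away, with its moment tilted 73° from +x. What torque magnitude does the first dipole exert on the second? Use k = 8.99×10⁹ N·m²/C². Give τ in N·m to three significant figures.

The second dipole sits on the axis of the first, so the field there is axial: E₁ = 2kp₁/r³ along +x.
E₁ = 2(8.99×10⁹)(8.83×10⁻¹¹)/(0.174)³ = 301.4 N/C.
Torque on the second dipole: τ = p₂ E₁ sinθ.
τ = (1.06×10⁻¹³)(301.4)·sin73° = 3.055×10⁻¹¹ N·m.

τ ≈ 3.05×10⁻¹¹ N·m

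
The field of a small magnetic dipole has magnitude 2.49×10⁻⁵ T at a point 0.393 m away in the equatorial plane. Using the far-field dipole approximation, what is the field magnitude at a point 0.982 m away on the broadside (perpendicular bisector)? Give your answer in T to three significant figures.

B ≈ 1.60×10⁻⁶ T

Dipole fields scale as 1/r³ in the far field; the geometry is the same at both points.
B₂ = B₁ · (r₁/r₂)³ = 2.49×10⁻⁵ · (0.393/0.982)³.
(r₁/r₂)³ = (0.4002)³ = 0.0641.
B₂ ≈ 1.596×10⁻⁶ T.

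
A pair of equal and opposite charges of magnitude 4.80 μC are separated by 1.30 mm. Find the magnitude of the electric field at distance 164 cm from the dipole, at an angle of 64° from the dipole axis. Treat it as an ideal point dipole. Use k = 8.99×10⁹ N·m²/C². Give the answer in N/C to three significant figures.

Dipole moment p = qd = (4.80×10⁻⁶ C)(0.00130 m) = 6.24×10⁻⁹ C·m.
At angle θ the dipole field magnitude is E = (kp/r³)·√(1 + 3cos²θ).
kp/r³ = (8.99×10⁹)(6.24×10⁻⁹) / (1.64)³ = 12.72 N/C.
√(1 + 3cos²64°) = √(1 + 3·0.1922) = √1.5765 ≈ 1.2556.
E ≈ 12.72 × 1.256 = 15.97 N/C.

E ≈ 16.0 N/C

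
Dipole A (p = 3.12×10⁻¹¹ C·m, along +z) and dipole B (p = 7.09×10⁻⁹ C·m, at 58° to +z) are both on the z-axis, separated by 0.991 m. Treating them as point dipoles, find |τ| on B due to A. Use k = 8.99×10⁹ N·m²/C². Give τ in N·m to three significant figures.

τ ≈ 3.47×10⁻⁹ N·m

The second dipole sits on the axis of the first, so the field there is axial: E₁ = 2kp₁/r³ along +z.
E₁ = 2(8.99×10⁹)(3.12×10⁻¹¹)/(0.991)³ = 0.5764 N/C.
Torque on the second dipole: τ = p₂ E₁ sinθ.
τ = (7.09×10⁻⁹)(0.5764)·sin58° = 3.466×10⁻⁹ N·m.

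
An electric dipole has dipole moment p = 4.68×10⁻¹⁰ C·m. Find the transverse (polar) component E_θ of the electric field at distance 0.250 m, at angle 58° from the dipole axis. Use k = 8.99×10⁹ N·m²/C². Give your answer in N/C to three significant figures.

E_θ ≈ 228 N/C

For a dipole, E_θ = (kp sinθ)/r³.
kp/r³ = (8.99×10⁹)(4.68×10⁻¹⁰)/(0.250)³ = 269.3 N/C.
E_θ = 269.3·sin58° = 228.4 N/C.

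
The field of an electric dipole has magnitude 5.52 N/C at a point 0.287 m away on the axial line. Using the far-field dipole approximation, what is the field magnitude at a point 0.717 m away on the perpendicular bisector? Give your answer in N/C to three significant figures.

E ≈ 0.177 N/C

Dipole fields scale as 1/r³ in the far field.
The axial field is twice the equatorial field at the same r, so the geometry factor is 1/2.
E₂ = E₁ · (1/2) · (r₁/r₂)³ = 5.52 · 0.5 · (0.287/0.717)³.
(r₁/r₂)³ = (0.4003)³ = 0.06413.
E₂ ≈ 0.1770 N/C.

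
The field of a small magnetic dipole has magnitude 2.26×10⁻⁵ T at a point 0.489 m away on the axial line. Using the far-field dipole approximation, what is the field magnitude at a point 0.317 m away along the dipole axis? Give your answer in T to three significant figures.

Dipole fields scale as 1/r³ in the far field; the geometry is the same at both points.
B₂ = B₁ · (r₁/r₂)³ = 2.26×10⁻⁵ · (0.489/0.317)³.
(r₁/r₂)³ = (1.543)³ = 3.671.
B₂ ≈ 8.296×10⁻⁵ T.

B ≈ 8.30×10⁻⁵ T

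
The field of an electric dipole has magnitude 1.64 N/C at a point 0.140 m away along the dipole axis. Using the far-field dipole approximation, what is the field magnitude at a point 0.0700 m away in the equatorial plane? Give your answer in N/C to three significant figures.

Dipole fields scale as 1/r³ in the far field.
The axial field is twice the equatorial field at the same r, so the geometry factor is 1/2.
E₂ = E₁ · (1/2) · (r₁/r₂)³ = 1.64 · 0.5 · (0.140/0.0700)³.
(r₁/r₂)³ = (2)³ = 8.
E₂ ≈ 6.560 N/C.

E ≈ 6.56 N/C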